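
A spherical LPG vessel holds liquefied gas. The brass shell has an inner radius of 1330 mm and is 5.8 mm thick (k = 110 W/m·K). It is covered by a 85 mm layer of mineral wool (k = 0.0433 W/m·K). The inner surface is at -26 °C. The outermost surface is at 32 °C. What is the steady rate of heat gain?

Q ≈ 705 W

Spherical conduction: R = (1/r_in − 1/r_out)/(4πk) per layer; series-sum.
R_brass shell = (1/1.33 − 1/1.3358)/(4π×110) = 2.362×10^-6 K/W
R_mineral wool = (1/1.3358 − 1/1.4208)/(4π×0.0433) = 0.08231 K/W
R_total = 0.08231 K/W
Q = ΔT/R_total = 58/0.08231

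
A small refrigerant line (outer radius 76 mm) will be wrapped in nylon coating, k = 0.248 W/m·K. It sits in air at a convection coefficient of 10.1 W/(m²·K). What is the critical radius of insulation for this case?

For a cylinder r_cr = k/h = 0.248/10.1
r_cr = 24.6 mm; since the bare radius (76 mm) is above r_cr, any added insulation will reduce heat loss.

r_cr ≈ 24.6 mm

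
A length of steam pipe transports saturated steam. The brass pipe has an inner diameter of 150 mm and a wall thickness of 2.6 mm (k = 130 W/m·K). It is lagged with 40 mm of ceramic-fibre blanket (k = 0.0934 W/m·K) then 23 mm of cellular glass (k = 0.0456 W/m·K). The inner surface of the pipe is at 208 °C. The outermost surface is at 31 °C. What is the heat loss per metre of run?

q′ ≈ 133 W/m

Per-layer cylindrical resistances, series-summed:
R_brass pipe wall = ln(77.6/75)/(2π×130×1) = 4.172×10^-5 K/W
R_ceramic-fibre blanket = ln(117.6/77.6)/(2π×0.0934×1) = 0.7084 K/W
R_cellular glass = ln(140.6/117.6)/(2π×0.0456×1) = 0.6235 K/W
R_total = 1.332 K/W
Q = ΔT/R_total = 177/1.332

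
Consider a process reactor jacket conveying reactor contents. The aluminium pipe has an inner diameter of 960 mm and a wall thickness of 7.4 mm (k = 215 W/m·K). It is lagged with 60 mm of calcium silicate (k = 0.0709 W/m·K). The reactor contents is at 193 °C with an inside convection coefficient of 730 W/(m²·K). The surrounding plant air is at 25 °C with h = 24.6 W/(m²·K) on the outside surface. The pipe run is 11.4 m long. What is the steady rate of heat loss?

Q ≈ 7020 W

Cylindrical conduction, so R = ln(r₂/r₁)/(2πkL) per layer, in series:
R_inner film = 1/(h_i·2πr₁L) = 1/(730×2π×0.48×11.4) = 3.984×10^-5 K/W
R_aluminium pipe wall = ln(487.4/480)/(2π×215×11.4) = 9.934×10^-7 K/W
R_calcium silicate = ln(547.4/487.4)/(2π×0.0709×11.4) = 0.02286 K/W
R_outer film = 1/(h_o·2πr_oL) = 1/(24.6×2π×0.5474×11.4) = 0.001037 K/W
R_total = 0.02394 K/W
Q = ΔT/R_total = 168/0.02394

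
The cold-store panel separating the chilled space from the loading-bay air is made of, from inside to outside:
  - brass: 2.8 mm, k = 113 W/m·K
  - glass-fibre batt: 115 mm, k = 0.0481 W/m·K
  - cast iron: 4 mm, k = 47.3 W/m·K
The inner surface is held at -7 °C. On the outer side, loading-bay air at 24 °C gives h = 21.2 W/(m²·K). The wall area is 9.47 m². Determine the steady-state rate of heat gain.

Q ≈ 120 W

Using the resistance-network approach (series):
R_brass = L/(kA) = 0.0028/(113×9.47) = 2.617×10^-6 K/W
R_glass-fibre batt = L/(kA) = 0.115/(0.0481×9.47) = 0.2525 K/W
R_cast iron = L/(kA) = 0.004/(47.3×9.47) = 8.93×10^-6 K/W
R_outer film = 1/(h_o·A) = 1/(21.2×9.47) = 0.004981 K/W
R_total = 0.2575 K/W
Q = ΔT / R_total = 31 / 0.2575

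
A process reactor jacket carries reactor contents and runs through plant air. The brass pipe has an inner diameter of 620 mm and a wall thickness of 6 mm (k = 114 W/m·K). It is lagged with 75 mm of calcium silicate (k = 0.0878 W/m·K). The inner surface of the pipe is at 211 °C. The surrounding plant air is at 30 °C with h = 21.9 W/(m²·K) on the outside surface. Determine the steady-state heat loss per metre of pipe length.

Cylindrical conduction, so R = ln(r₂/r₁)/(2πkL) per layer, in series:
R_brass pipe wall = ln(316/310)/(2π×114×1) = 2.676×10^-5 K/W
R_calcium silicate = ln(391/316)/(2π×0.0878×1) = 0.386 K/W
R_outer film = 1/(h_o·2πr_oL) = 1/(21.9×2π×0.391×1) = 0.01859 K/W
R_total = 0.4047 K/W
Q = ΔT/R_total = 181/0.4047

q′ ≈ 447 W/m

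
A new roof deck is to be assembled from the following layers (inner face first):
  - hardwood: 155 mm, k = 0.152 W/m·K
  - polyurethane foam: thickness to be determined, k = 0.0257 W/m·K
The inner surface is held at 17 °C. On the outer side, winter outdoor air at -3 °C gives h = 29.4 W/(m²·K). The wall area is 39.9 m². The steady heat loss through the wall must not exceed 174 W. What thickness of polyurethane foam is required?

L ≈ 90.8 mm

Thermal resistances in series:
R_hardwood = L/(kA) = 0.155/(0.152×39.9) = 0.02556 K/W
R_outer film = 1/(h_o·A) = 1/(29.4×39.9) = 8.525×10^-4 K/W
Sum of the known resistances R_other = 0.02641 K/W
Required total resistance R_tot = ΔT/Q_allow = 20/174 = 0.1149 K/W
R_polyurethane foam = R_tot − R_other = 0.08853 K/W
L = R·k·A = 0.08853×0.0257×39.9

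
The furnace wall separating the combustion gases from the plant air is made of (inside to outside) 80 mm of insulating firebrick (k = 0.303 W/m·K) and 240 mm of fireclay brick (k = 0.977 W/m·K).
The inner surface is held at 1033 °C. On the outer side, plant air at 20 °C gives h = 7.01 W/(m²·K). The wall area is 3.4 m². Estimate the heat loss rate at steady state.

Treating each layer as a thermal resistance in series:
R_insulating firebrick = L/(kA) = 0.08/(0.303×3.4) = 0.07765 K/W
R_fireclay brick = L/(kA) = 0.24/(0.977×3.4) = 0.07225 K/W
R_outer film = 1/(h_o·A) = 1/(7.01×3.4) = 0.04196 K/W
R_total = 0.1919 K/W
Q = ΔT / R_total = 1013 / 0.1919

Q ≈ 5280 W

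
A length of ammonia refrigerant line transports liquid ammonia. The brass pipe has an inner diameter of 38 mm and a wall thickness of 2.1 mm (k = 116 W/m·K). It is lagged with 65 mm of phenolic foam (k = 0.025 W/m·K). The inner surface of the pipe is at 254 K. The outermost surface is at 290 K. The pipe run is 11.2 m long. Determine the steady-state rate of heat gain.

For a radial system each layer contributes R = ln(r_out/r_in)/(2πkL); films add R = 1/(hA).
R_brass pipe wall = ln(21.1/19)/(2π×116×11.2) = 1.284×10^-5 K/W
R_phenolic foam = ln(86.1/21.1)/(2π×0.025×11.2) = 0.7993 K/W
R_total = 0.7993 K/W
Q = ΔT/R_total = 36/0.7993

Q ≈ 45 W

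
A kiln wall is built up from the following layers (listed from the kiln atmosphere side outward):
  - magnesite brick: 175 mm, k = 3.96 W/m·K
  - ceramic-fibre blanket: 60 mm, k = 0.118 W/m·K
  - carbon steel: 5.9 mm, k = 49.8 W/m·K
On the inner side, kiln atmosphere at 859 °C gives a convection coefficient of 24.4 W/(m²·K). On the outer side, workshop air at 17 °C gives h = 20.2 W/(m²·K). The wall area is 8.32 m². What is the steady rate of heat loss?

Using the resistance-network approach (series):
R_inner film = 1/(h_i·A) = 1/(24.4×8.32) = 0.004926 K/W
R_magnesite brick = L/(kA) = 0.175/(3.96×8.32) = 0.005312 K/W
R_ceramic-fibre blanket = L/(kA) = 0.06/(0.118×8.32) = 0.06111 K/W
R_carbon steel = L/(kA) = 0.0059/(49.8×8.32) = 1.424×10^-5 K/W
R_outer film = 1/(h_o·A) = 1/(20.2×8.32) = 0.00595 K/W
R_total = 0.07732 K/W
Q = ΔT / R_total = 842 / 0.07732

Q ≈ 10900 W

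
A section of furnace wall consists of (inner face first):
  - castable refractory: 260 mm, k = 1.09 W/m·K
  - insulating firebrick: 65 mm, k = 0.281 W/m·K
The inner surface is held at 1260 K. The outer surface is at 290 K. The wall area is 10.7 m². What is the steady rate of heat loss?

Q ≈ 22100 W

Series thermal resistances:
R_castable refractory = L/(kA) = 0.26/(1.09×10.7) = 0.02229 K/W
R_insulating firebrick = L/(kA) = 0.065/(0.281×10.7) = 0.02162 K/W
R_total = 0.04391 K/W
Q = ΔT / R_total = 970 / 0.04391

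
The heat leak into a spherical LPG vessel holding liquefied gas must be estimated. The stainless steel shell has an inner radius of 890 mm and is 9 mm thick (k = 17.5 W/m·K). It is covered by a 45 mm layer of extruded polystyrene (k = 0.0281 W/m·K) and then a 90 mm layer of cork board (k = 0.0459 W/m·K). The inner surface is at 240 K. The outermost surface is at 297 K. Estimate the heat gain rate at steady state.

For a spherical shell R = (1/r₁ − 1/r₂)/(4πk); film R = 1/(h·4πr²). In series:
R_stainless steel shell = (1/0.89 − 1/0.899)/(4π×17.5) = 5.115×10^-5 K/W
R_extruded polystyrene = (1/0.899 − 1/0.944)/(4π×0.0281) = 0.1502 K/W
R_cork board = (1/0.944 − 1/1.034)/(4π×0.0459) = 0.1599 K/W
R_total = 0.3101 K/W
Q = ΔT/R_total = 57/0.3101

Q ≈ 184 W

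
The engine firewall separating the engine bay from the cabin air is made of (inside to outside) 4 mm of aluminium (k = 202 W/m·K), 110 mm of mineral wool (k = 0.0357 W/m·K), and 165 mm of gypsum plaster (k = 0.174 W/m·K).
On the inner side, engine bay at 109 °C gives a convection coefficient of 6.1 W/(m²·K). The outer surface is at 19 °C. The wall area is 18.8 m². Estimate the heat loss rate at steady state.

Thermal resistances in series:
R_inner film = 1/(h_i·A) = 1/(6.1×18.8) = 0.00872 K/W
R_aluminium = L/(kA) = 0.004/(202×18.8) = 1.053×10^-6 K/W
R_mineral wool = L/(kA) = 0.11/(0.0357×18.8) = 0.1639 K/W
R_gypsum plaster = L/(kA) = 0.165/(0.174×18.8) = 0.05044 K/W
R_total = 0.2231 K/W
Q = ΔT / R_total = 90 / 0.2231

Q ≈ 403 W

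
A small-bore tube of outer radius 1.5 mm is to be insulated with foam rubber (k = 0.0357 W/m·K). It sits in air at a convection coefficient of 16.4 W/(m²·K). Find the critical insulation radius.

For a cylinder r_cr = k/h = 0.0357/16.4
r_cr = 2.18 mm; since the bare radius (1.5 mm) is below r_cr, adding a thin layer of insulation will *increase* heat loss.

r_cr ≈ 2.18 mm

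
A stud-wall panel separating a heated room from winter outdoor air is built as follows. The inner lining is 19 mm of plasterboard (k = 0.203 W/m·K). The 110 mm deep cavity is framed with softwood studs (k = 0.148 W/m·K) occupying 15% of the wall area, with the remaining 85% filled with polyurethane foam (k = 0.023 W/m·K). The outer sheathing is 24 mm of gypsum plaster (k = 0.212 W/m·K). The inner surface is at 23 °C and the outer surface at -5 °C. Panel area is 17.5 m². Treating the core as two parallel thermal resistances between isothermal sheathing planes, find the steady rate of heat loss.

Q ≈ 172 W

Sheathing layers in series; stud and cavity paths in parallel between them.
R_inner = 0.019/(0.203×17.5) = 0.005348 K/W
R_stud  = 0.11/(0.148×0.15×17.5) = 0.2831 K/W
R_cav   = 0.11/(0.023×0.85×17.5) = 0.3215 K/W
1/R_core = 1/R_stud + 1/R_cav → R_core = 0.1506 K/W
R_outer = 0.024/(0.212×17.5) = 0.006469 K/W
R_total = 0.1624 K/W
Q = ΔT/R_total = 28/0.1624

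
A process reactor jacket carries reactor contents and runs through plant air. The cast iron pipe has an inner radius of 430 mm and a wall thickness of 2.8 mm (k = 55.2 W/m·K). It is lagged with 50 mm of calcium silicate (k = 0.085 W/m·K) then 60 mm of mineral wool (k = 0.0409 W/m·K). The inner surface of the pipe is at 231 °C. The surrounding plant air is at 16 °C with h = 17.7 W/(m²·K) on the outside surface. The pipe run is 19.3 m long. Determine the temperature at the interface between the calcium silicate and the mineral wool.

For a radial system each layer contributes R = ln(r_out/r_in)/(2πkL); films add R = 1/(hA).
R_cast iron pipe wall = ln(432.8/430)/(2π×55.2×19.3) = 9.696×10^-7 K/W
R_calcium silicate = ln(482.8/432.8)/(2π×0.085×19.3) = 0.01061 K/W
R_mineral wool = ln(542.8/482.8)/(2π×0.0409×19.3) = 0.02362 K/W
R_outer film = 1/(h_o·2πr_oL) = 1/(17.7×2π×0.5428×19.3) = 8.583×10^-4 K/W
R_total = 0.03508 K/W
Q = ΔT/R_total = 215/0.03508
Q = 6130 W
T_interface = T_inner − Q·ΣR(inner→interface) = 231 − 6130×0.01061

T ≈ 166 °C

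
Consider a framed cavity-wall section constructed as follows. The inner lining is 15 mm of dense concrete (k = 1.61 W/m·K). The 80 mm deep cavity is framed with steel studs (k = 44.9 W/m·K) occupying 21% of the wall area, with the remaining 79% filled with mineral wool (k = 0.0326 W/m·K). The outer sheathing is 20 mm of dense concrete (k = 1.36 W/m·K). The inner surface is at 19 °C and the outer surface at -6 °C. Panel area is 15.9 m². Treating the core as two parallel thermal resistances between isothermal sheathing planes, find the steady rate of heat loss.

Sheathing layers in series; stud and cavity paths in parallel between them.
R_inner = 0.015/(1.61×15.9) = 5.86×10^-4 K/W
R_stud  = 0.08/(44.9×0.21×15.9) = 5.336×10^-4 K/W
R_cav   = 0.08/(0.0326×0.79×15.9) = 0.1954 K/W
1/R_core = 1/R_stud + 1/R_cav → R_core = 5.322×10^-4 K/W
R_outer = 0.02/(1.36×15.9) = 9.249×10^-4 K/W
R_total = 0.002043 K/W
Q = ΔT/R_total = 25/0.002043

Q ≈ 12200 W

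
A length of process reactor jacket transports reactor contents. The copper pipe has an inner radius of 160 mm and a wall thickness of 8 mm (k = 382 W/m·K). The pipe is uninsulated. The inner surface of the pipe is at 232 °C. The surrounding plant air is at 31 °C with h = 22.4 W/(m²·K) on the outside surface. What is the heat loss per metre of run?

Cylindrical conduction, so R = ln(r₂/r₁)/(2πkL) per layer, in series:
R_copper pipe wall = ln(168/160)/(2π×382×1) = 2.033×10^-5 K/W
R_outer film = 1/(h_o·2πr_oL) = 1/(22.4×2π×0.168×1) = 0.04229 K/W
R_total = 0.04231 K/W
Q = ΔT/R_total = 201/0.04231

q′ ≈ 4750 W/m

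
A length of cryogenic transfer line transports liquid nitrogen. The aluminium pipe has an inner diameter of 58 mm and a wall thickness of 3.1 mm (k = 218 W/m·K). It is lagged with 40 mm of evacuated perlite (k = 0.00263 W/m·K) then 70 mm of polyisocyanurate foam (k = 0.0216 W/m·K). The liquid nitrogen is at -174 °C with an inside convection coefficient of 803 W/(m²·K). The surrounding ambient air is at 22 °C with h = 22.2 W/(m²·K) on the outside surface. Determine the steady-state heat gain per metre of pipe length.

q′ ≈ 3.63 W/m

Treating each annulus and film as a series resistance:
R_inner film = 1/(h_i·2πr₁L) = 1/(803×2π×0.029×1) = 0.006834 K/W
R_aluminium pipe wall = ln(32.1/29)/(2π×218×1) = 7.415×10^-5 K/W
R_evacuated perlite = ln(72.1/32.1)/(2π×0.00263×1) = 48.97 K/W
R_polyisocyanurate foam = ln(142.1/72.1)/(2π×0.0216×1) = 4.999 K/W
R_outer film = 1/(h_o·2πr_oL) = 1/(22.2×2π×0.1421×1) = 0.05045 K/W
R_total = 54.03 K/W
Q = ΔT/R_total = 196/54.03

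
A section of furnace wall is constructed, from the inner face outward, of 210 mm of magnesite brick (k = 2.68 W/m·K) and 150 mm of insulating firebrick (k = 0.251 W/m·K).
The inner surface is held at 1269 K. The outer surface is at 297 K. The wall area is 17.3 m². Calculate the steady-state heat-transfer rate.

Treating each layer as a thermal resistance in series:
R_magnesite brick = L/(kA) = 0.21/(2.68×17.3) = 0.004529 K/W
R_insulating firebrick = L/(kA) = 0.15/(0.251×17.3) = 0.03454 K/W
R_total = 0.03907 K/W
Q = ΔT / R_total = 972 / 0.03907

Q ≈ 24900 W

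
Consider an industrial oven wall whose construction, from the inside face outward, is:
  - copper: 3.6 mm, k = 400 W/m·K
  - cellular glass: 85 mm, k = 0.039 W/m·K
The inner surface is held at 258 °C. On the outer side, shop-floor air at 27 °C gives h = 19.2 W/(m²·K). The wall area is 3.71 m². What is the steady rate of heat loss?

Using the resistance-network approach (series):
R_copper = L/(kA) = 0.0036/(400×3.71) = 2.426×10^-6 K/W
R_cellular glass = L/(kA) = 0.085/(0.039×3.71) = 0.5875 K/W
R_outer film = 1/(h_o·A) = 1/(19.2×3.71) = 0.01404 K/W
R_total = 0.6015 K/W
Q = ΔT / R_total = 231 / 0.6015

Q ≈ 384 W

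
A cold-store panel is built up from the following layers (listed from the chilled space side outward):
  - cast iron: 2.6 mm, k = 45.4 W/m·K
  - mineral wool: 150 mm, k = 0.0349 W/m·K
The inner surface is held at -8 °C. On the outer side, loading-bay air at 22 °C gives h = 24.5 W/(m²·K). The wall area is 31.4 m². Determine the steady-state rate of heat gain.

Thermal resistances in series:
R_cast iron = L/(kA) = 0.0026/(45.4×31.4) = 1.824×10^-6 K/W
R_mineral wool = L/(kA) = 0.15/(0.0349×31.4) = 0.1369 K/W
R_outer film = 1/(h_o·A) = 1/(24.5×31.4) = 0.0013 K/W
R_total = 0.1382 K/W
Q = ΔT / R_total = 30 / 0.1382

Q ≈ 217 W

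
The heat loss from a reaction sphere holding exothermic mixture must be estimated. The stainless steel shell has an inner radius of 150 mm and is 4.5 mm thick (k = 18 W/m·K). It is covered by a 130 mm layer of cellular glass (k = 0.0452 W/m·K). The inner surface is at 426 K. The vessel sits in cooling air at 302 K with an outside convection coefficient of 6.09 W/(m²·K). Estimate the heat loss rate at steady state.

Q ≈ 23.1 W

For a spherical shell R = (1/r₁ − 1/r₂)/(4πk); film R = 1/(h·4πr²). In series:
R_stainless steel shell = (1/0.15 − 1/0.1545)/(4π×18) = 8.584×10^-4 K/W
R_cellular glass = (1/0.1545 − 1/0.2845)/(4π×0.0452) = 5.207 K/W
R_outer film = 1/(h·4πr_o²) = 1/(6.09×4π×0.2845²) = 0.1614 K/W
R_total = 5.369 K/W
Q = ΔT/R_total = 124/5.369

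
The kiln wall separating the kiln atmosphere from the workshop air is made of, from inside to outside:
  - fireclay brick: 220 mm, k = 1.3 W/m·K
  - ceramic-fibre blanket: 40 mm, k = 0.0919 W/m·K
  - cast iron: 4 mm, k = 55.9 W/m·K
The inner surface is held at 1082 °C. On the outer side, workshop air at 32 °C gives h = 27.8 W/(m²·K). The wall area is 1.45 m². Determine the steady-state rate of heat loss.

Series thermal resistances:
R_fireclay brick = L/(kA) = 0.22/(1.3×1.45) = 0.1167 K/W
R_ceramic-fibre blanket = L/(kA) = 0.04/(0.0919×1.45) = 0.3002 K/W
R_cast iron = L/(kA) = 0.004/(55.9×1.45) = 4.935×10^-5 K/W
R_outer film = 1/(h_o·A) = 1/(27.8×1.45) = 0.02481 K/W
R_total = 0.4417 K/W
Q = ΔT / R_total = 1050 / 0.4417

Q ≈ 2380 W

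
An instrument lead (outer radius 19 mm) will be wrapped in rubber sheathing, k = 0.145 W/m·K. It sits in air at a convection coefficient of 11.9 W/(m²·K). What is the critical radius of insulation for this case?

For a cylinder r_cr = k/h = 0.145/11.9
r_cr = 12.2 mm; since the bare radius (19 mm) is above r_cr, any added insulation will reduce heat loss.

r_cr ≈ 12.2 mm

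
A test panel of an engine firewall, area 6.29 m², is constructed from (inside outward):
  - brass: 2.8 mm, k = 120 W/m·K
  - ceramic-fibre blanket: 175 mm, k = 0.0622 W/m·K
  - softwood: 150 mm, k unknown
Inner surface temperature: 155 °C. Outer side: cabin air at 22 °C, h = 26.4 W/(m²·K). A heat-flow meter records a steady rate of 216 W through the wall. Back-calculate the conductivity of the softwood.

Using the resistance-network approach (series):
R_brass = L/(kA) = 0.0028/(120×6.29) = 3.71×10^-6 K/W
R_ceramic-fibre blanket = L/(kA) = 0.175/(0.0622×6.29) = 0.4473 K/W
R_outer film = 1/(h_o·A) = 1/(26.4×6.29) = 0.006022 K/W
Sum of known resistances R_other = 0.4533 K/W
Total R = ΔT/Q = 133/216 = 0.6157 K/W
R_softwood = R_total − R_other = 0.1624 K/W
k = L/(R·A) = 0.15/(0.1624×6.29)

k ≈ 0.147 W/(m·K)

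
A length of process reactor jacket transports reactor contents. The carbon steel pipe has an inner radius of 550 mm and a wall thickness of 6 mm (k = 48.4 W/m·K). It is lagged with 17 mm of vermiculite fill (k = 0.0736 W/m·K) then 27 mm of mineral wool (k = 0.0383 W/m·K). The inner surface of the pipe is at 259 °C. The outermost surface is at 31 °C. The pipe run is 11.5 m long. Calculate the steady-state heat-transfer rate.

Radial resistances (cylindrical: R_cond = ln(r_o/r_i)/(2πkL), R_conv = 1/(h·2πrL)):
R_carbon steel pipe wall = ln(556/550)/(2π×48.4×11.5) = 3.102×10^-6 K/W
R_vermiculite fill = ln(573/556)/(2π×0.0736×11.5) = 0.005663 K/W
R_mineral wool = ln(600/573)/(2π×0.0383×11.5) = 0.01664 K/W
R_total = 0.0223 K/W
Q = ΔT/R_total = 228/0.0223

Q ≈ 10200 W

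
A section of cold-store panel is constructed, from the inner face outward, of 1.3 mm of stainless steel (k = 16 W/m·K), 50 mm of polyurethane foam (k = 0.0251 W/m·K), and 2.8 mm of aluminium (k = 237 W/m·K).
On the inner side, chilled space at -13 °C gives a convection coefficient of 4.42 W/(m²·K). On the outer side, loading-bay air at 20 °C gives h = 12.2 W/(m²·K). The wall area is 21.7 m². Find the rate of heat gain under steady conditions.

Treating each layer as a thermal resistance in series:
R_inner film = 1/(h_i·A) = 1/(4.42×21.7) = 0.01043 K/W
R_stainless steel = L/(kA) = 0.0013/(16×21.7) = 3.744×10^-6 K/W
R_polyurethane foam = L/(kA) = 0.05/(0.0251×21.7) = 0.0918 K/W
R_aluminium = L/(kA) = 0.0028/(237×21.7) = 5.444×10^-7 K/W
R_outer film = 1/(h_o·A) = 1/(12.2×21.7) = 0.003777 K/W
R_total = 0.106 K/W
Q = ΔT / R_total = 33 / 0.106

Q ≈ 311 W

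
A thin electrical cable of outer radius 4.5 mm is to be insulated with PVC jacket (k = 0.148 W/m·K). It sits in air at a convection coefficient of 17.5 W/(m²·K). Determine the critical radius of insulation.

For a cylinder r_cr = k/h = 0.148/17.5
r_cr = 8.46 mm; since the bare radius (4.5 mm) is below r_cr, adding a thin layer of insulation will *increase* heat loss.

r_cr ≈ 8.46 mm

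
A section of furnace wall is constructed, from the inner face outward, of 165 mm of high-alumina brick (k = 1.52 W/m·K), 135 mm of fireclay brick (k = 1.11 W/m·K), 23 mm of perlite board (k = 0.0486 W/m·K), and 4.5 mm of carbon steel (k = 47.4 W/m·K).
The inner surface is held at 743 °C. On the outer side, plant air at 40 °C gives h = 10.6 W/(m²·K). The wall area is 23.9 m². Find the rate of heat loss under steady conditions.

Using the resistance-network approach (series):
R_high-alumina brick = L/(kA) = 0.165/(1.52×23.9) = 0.004542 K/W
R_fireclay brick = L/(kA) = 0.135/(1.11×23.9) = 0.005089 K/W
R_perlite board = L/(kA) = 0.023/(0.0486×23.9) = 0.0198 K/W
R_carbon steel = L/(kA) = 0.0045/(47.4×23.9) = 3.972×10^-6 K/W
R_outer film = 1/(h_o·A) = 1/(10.6×23.9) = 0.003947 K/W
R_total = 0.03338 K/W
Q = ΔT / R_total = 703 / 0.03338

Q ≈ 21100 W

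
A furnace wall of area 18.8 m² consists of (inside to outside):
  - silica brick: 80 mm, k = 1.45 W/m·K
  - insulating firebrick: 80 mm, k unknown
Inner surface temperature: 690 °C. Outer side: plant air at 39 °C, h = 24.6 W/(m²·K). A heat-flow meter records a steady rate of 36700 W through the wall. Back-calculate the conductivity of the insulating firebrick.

k ≈ 0.337 W/(m·K)

Using the resistance-network approach (series):
R_silica brick = L/(kA) = 0.08/(1.45×18.8) = 0.002935 K/W
R_outer film = 1/(h_o·A) = 1/(24.6×18.8) = 0.002162 K/W
Sum of known resistances R_other = 0.005097 K/W
Total R = ΔT/Q = 651/36700 = 0.01774 K/W
R_insulating firebrick = R_total − R_other = 0.01264 K/W
k = L/(R·A) = 0.08/(0.01264×18.8)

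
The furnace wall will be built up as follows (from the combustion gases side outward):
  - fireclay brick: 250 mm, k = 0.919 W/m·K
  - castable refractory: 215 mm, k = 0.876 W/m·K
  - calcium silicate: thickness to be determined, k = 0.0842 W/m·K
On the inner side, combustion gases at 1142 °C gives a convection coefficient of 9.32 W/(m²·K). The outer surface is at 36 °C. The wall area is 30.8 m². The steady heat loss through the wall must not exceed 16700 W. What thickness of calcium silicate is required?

L ≈ 119 mm

Thermal resistances in series:
R_inner film = 1/(h_i·A) = 1/(9.32×30.8) = 0.003484 K/W
R_fireclay brick = L/(kA) = 0.25/(0.919×30.8) = 0.008832 K/W
R_castable refractory = L/(kA) = 0.215/(0.876×30.8) = 0.007969 K/W
Sum of the known resistances R_other = 0.02028 K/W
Required total resistance R_tot = ΔT/Q_allow = 1106/16700 = 0.06623 K/W
R_calcium silicate = R_tot − R_other = 0.04594 K/W
L = R·k·A = 0.04594×0.0842×30.8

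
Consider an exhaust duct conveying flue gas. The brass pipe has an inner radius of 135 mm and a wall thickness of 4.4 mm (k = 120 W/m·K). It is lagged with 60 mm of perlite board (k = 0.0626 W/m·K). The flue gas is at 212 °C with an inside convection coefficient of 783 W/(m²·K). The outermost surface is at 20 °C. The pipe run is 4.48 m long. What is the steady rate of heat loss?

Q ≈ 944 W

For a radial system each layer contributes R = ln(r_out/r_in)/(2πkL); films add R = 1/(hA).
R_inner film = 1/(h_i·2πr₁L) = 1/(783×2π×0.135×4.48) = 3.361×10^-4 K/W
R_brass pipe wall = ln(139.4/135)/(2π×120×4.48) = 9.495×10^-6 K/W
R_perlite board = ln(199.4/139.4)/(2π×0.0626×4.48) = 0.2031 K/W
R_total = 0.2035 K/W
Q = ΔT/R_total = 192/0.2035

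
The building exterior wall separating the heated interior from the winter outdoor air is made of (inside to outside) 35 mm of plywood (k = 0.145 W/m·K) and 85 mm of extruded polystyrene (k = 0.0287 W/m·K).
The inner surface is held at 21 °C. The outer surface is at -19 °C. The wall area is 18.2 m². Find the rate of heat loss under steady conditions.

Model the wall as resistances in series:
R_plywood = L/(kA) = 0.035/(0.145×18.2) = 0.01326 K/W
R_extruded polystyrene = L/(kA) = 0.085/(0.0287×18.2) = 0.1627 K/W
R_total = 0.176 K/W
Q = ΔT / R_total = 40 / 0.176

Q ≈ 227 W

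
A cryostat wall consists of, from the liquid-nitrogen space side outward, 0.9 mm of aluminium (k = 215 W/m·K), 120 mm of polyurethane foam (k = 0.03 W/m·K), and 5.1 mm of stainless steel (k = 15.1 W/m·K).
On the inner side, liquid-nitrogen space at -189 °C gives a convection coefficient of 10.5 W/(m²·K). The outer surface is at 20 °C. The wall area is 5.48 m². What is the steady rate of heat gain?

Q ≈ 280 W

Series thermal resistances:
R_inner film = 1/(h_i·A) = 1/(10.5×5.48) = 0.01738 K/W
R_aluminium = L/(kA) = 0.0009/(215×5.48) = 7.639×10^-7 K/W
R_polyurethane foam = L/(kA) = 0.12/(0.03×5.48) = 0.7299 K/W
R_stainless steel = L/(kA) = 0.0051/(15.1×5.48) = 6.163×10^-5 K/W
R_total = 0.7474 K/W
Q = ΔT / R_total = 209 / 0.7474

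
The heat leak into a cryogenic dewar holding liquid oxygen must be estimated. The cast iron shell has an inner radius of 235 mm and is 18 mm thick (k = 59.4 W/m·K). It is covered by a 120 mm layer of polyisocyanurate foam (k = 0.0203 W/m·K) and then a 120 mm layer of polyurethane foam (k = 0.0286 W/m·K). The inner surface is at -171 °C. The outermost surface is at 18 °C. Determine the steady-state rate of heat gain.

Q ≈ 27.8 W

Each spherical layer contributes R = (1/r_i − 1/r_o)/(4πk):
R_cast iron shell = (1/0.235 − 1/0.253)/(4π×59.4) = 4.056×10^-4 K/W
R_polyisocyanurate foam = (1/0.253 − 1/0.373)/(4π×0.0203) = 4.985 K/W
R_polyurethane foam = (1/0.373 − 1/0.493)/(4π×0.0286) = 1.816 K/W
R_total = 6.801 K/W
Q = ΔT/R_total = 189/6.801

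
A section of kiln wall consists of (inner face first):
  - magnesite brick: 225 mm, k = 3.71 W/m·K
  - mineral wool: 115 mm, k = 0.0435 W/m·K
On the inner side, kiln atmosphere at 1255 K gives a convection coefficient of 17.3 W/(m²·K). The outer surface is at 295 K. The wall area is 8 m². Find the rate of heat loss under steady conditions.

Q ≈ 2780 W

Model the wall as resistances in series:
R_inner film = 1/(h_i·A) = 1/(17.3×8) = 0.007225 K/W
R_magnesite brick = L/(kA) = 0.225/(3.71×8) = 0.007581 K/W
R_mineral wool = L/(kA) = 0.115/(0.0435×8) = 0.3305 K/W
R_total = 0.3453 K/W
Q = ΔT / R_total = 960 / 0.3453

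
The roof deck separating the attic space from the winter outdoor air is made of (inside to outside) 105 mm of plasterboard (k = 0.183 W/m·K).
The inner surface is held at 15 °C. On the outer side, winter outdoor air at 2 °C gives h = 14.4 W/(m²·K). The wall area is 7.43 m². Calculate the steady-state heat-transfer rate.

Model the wall as resistances in series:
R_plasterboard = L/(kA) = 0.105/(0.183×7.43) = 0.07722 K/W
R_outer film = 1/(h_o·A) = 1/(14.4×7.43) = 0.009346 K/W
R_total = 0.08657 K/W
Q = ΔT / R_total = 13 / 0.08657

Q ≈ 150 W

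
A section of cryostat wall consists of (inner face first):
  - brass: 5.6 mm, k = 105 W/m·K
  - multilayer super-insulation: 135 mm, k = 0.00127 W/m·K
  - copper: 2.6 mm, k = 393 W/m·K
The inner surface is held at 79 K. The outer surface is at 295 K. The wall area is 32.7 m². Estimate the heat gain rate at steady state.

Q ≈ 66.4 W

Treating each layer as a thermal resistance in series:
R_brass = L/(kA) = 0.0056/(105×32.7) = 1.631×10^-6 K/W
R_multilayer super-insulation = L/(kA) = 0.135/(0.00127×32.7) = 3.251 K/W
R_copper = L/(kA) = 0.0026/(393×32.7) = 2.023×10^-7 K/W
R_total = 3.251 K/W
Q = ΔT / R_total = 216 / 3.251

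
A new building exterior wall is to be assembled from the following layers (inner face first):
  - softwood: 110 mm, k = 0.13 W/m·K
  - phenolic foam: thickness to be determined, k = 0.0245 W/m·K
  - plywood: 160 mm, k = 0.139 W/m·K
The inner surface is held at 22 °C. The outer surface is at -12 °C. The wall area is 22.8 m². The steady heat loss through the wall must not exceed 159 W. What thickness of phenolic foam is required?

L ≈ 70.5 mm

Using the resistance-network approach (series):
R_softwood = L/(kA) = 0.11/(0.13×22.8) = 0.03711 K/W
R_plywood = L/(kA) = 0.16/(0.139×22.8) = 0.05049 K/W
Sum of the known resistances R_other = 0.0876 K/W
Required total resistance R_tot = ΔT/Q_allow = 34/159 = 0.2138 K/W
R_phenolic foam = R_tot − R_other = 0.1262 K/W
L = R·k·A = 0.1262×0.0245×22.8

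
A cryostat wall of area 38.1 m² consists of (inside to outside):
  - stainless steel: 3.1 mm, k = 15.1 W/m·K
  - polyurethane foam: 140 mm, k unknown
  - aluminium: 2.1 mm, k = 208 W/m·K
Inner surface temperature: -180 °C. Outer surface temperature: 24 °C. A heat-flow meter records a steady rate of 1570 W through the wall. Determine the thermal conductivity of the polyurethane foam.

k ≈ 0.0283 W/(m·K)

Thermal resistances in series:
R_stainless steel = L/(kA) = 0.0031/(15.1×38.1) = 5.388×10^-6 K/W
R_aluminium = L/(kA) = 0.0021/(208×38.1) = 2.65×10^-7 K/W
Sum of known resistances R_other = 5.653×10^-6 K/W
Total R = ΔT/Q = 204/1570 = 0.1299 K/W
R_polyurethane foam = R_total − R_other = 0.1299 K/W
k = L/(R·A) = 0.14/(0.1299×38.1)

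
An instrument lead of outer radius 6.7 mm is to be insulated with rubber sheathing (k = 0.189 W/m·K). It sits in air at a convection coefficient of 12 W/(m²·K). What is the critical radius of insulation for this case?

For a cylinder r_cr = k/h = 0.189/12
r_cr = 15.8 mm; since the bare radius (6.7 mm) is below r_cr, adding a thin layer of insulation will *increase* heat loss.

r_cr ≈ 15.8 mm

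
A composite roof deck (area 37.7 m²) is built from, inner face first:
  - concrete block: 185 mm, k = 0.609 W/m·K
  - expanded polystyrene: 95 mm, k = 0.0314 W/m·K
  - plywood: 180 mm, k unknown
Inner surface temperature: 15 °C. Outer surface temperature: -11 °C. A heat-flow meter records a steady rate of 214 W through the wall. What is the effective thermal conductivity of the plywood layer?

k ≈ 0.144 W/(m·K)

Treating each layer as a thermal resistance in series:
R_concrete block = L/(kA) = 0.185/(0.609×37.7) = 0.008058 K/W
R_expanded polystyrene = L/(kA) = 0.095/(0.0314×37.7) = 0.08025 K/W
Sum of known resistances R_other = 0.08831 K/W
Total R = ΔT/Q = 26/214 = 0.1215 K/W
R_plywood = R_total − R_other = 0.03319 K/W
k = L/(R·A) = 0.18/(0.03319×37.7)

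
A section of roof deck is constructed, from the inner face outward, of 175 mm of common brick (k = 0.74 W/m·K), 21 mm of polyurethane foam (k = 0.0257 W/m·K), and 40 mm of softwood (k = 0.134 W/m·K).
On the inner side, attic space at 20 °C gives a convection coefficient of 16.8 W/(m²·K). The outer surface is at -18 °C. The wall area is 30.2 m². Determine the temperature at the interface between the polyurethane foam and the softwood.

T ≈ -9.96 °C

Series thermal resistances:
R_inner film = 1/(h_i·A) = 1/(16.8×30.2) = 0.001971 K/W
R_common brick = L/(kA) = 0.175/(0.74×30.2) = 0.007831 K/W
R_polyurethane foam = L/(kA) = 0.021/(0.0257×30.2) = 0.02706 K/W
R_softwood = L/(kA) = 0.04/(0.134×30.2) = 0.009884 K/W
R_total = 0.04674 K/W;  Q = ΔT/R_total = 38/0.04674 = 813 W
T_interface = T_inner − Q·ΣR(inner→interface) = 20 − 813×0.03686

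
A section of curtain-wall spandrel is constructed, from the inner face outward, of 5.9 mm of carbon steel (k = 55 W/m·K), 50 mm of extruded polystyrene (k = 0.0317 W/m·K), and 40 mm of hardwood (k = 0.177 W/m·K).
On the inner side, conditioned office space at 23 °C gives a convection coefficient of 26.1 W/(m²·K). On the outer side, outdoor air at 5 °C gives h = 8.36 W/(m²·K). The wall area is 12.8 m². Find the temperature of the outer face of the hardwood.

T ≈ 6.1 °C

Using the resistance-network approach (series):
R_inner film = 1/(h_i·A) = 1/(26.1×12.8) = 0.002993 K/W
R_carbon steel = L/(kA) = 0.0059/(55×12.8) = 8.381×10^-6 K/W
R_extruded polystyrene = L/(kA) = 0.05/(0.0317×12.8) = 0.1232 K/W
R_hardwood = L/(kA) = 0.04/(0.177×12.8) = 0.01766 K/W
R_outer film = 1/(h_o·A) = 1/(8.36×12.8) = 0.009345 K/W
R_total = 0.1532 K/W;  Q = ΔT/R_total = 18/0.1532 = 117.5 W
T_interface = T_inner − Q·ΣR(inner→interface) = 23 − 117×0.1439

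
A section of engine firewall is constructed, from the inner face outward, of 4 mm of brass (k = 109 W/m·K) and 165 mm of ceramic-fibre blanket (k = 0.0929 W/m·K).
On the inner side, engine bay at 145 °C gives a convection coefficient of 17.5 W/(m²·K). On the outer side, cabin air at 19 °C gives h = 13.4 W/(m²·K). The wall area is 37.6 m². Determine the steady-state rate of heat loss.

Q ≈ 2480 W

Series thermal resistances:
R_inner film = 1/(h_i·A) = 1/(17.5×37.6) = 0.00152 K/W
R_brass = L/(kA) = 0.004/(109×37.6) = 9.76×10^-7 K/W
R_ceramic-fibre blanket = L/(kA) = 0.165/(0.0929×37.6) = 0.04724 K/W
R_outer film = 1/(h_o·A) = 1/(13.4×37.6) = 0.001985 K/W
R_total = 0.05074 K/W
Q = ΔT / R_total = 126 / 0.05074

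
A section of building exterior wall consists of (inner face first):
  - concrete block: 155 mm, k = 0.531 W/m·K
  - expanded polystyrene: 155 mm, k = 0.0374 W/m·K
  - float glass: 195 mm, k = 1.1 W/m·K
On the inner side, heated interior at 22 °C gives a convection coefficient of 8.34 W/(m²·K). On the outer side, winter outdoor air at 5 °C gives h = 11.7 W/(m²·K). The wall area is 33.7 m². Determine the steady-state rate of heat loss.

Q ≈ 119 W

Series thermal resistances:
R_inner film = 1/(h_i·A) = 1/(8.34×33.7) = 0.003558 K/W
R_concrete block = L/(kA) = 0.155/(0.531×33.7) = 0.008662 K/W
R_expanded polystyrene = L/(kA) = 0.155/(0.0374×33.7) = 0.123 K/W
R_float glass = L/(kA) = 0.195/(1.1×33.7) = 0.00526 K/W
R_outer film = 1/(h_o·A) = 1/(11.7×33.7) = 0.002536 K/W
R_total = 0.143 K/W
Q = ΔT / R_total = 17 / 0.143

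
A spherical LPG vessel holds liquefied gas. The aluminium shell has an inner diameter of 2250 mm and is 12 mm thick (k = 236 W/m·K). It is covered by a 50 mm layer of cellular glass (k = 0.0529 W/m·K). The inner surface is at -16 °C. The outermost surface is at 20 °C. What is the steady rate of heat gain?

Each spherical layer contributes R = (1/r_i − 1/r_o)/(4πk):
R_aluminium shell = (1/1.125 − 1/1.137)/(4π×236) = 3.163×10^-6 K/W
R_cellular glass = (1/1.137 − 1/1.187)/(4π×0.0529) = 0.05573 K/W
R_total = 0.05573 K/W
Q = ΔT/R_total = 36/0.05573

Q ≈ 646 W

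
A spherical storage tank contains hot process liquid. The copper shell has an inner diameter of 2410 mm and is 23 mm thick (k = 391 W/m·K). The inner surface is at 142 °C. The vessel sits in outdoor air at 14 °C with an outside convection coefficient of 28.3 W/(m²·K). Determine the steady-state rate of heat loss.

Q ≈ 68500 W

For a spherical shell R = (1/r₁ − 1/r₂)/(4πk); film R = 1/(h·4πr²). In series:
R_copper shell = (1/1.205 − 1/1.228)/(4π×391) = 3.163×10^-6 K/W
R_outer film = 1/(h·4πr_o²) = 1/(28.3×4π×1.228²) = 0.001865 K/W
R_total = 0.001868 K/W
Q = ΔT/R_total = 128/0.001868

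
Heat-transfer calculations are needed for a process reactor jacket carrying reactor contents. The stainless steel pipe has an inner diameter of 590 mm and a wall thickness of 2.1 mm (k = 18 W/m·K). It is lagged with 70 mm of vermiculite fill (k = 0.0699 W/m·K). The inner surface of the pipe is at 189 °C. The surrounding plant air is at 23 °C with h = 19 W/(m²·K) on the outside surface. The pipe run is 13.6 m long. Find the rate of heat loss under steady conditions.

Q ≈ 4470 W

Treating each annulus and film as a series resistance:
R_stainless steel pipe wall = ln(297.1/295)/(2π×18×13.6) = 4.612×10^-6 K/W
R_vermiculite fill = ln(367.1/297.1)/(2π×0.0699×13.6) = 0.03542 K/W
R_outer film = 1/(h_o·2πr_oL) = 1/(19×2π×0.3671×13.6) = 0.001678 K/W
R_total = 0.0371 K/W
Q = ΔT/R_total = 166/0.0371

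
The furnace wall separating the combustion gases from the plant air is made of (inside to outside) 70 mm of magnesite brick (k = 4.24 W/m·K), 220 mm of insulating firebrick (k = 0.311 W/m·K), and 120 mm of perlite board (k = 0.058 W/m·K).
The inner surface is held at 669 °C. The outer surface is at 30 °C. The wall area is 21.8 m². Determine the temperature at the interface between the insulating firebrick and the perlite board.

T ≈ 503 °C

Series thermal resistances:
R_magnesite brick = L/(kA) = 0.07/(4.24×21.8) = 7.573×10^-4 K/W
R_insulating firebrick = L/(kA) = 0.22/(0.311×21.8) = 0.03245 K/W
R_perlite board = L/(kA) = 0.12/(0.058×21.8) = 0.09491 K/W
R_total = 0.1281 K/W;  Q = ΔT/R_total = 639/0.1281 = 4988 W
T_interface = T_inner − Q·ΣR(inner→interface) = 669 − 4990×0.03321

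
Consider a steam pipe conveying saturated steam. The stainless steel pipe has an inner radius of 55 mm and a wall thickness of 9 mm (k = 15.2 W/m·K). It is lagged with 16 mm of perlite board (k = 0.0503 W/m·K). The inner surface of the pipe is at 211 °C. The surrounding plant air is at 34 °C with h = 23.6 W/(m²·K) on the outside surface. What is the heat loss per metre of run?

Per-layer cylindrical resistances, series-summed:
R_stainless steel pipe wall = ln(64/55)/(2π×15.2×1) = 0.001587 K/W
R_perlite board = ln(80/64)/(2π×0.0503×1) = 0.7061 K/W
R_outer film = 1/(h_o·2πr_oL) = 1/(23.6×2π×0.08×1) = 0.0843 K/W
R_total = 0.7919 K/W
Q = ΔT/R_total = 177/0.7919

q′ ≈ 224 W/m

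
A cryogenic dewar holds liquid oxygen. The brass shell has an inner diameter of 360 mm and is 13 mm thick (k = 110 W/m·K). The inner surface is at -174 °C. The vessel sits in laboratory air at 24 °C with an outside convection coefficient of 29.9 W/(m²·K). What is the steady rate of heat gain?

Spherical conduction: R = (1/r_in − 1/r_out)/(4πk) per layer; series-sum.
R_brass shell = (1/0.18 − 1/0.193)/(4π×110) = 2.707×10^-4 K/W
R_outer film = 1/(h·4πr_o²) = 1/(29.9×4π×0.193²) = 0.07145 K/W
R_total = 0.07172 K/W
Q = ΔT/R_total = 198/0.07172

Q ≈ 2760 W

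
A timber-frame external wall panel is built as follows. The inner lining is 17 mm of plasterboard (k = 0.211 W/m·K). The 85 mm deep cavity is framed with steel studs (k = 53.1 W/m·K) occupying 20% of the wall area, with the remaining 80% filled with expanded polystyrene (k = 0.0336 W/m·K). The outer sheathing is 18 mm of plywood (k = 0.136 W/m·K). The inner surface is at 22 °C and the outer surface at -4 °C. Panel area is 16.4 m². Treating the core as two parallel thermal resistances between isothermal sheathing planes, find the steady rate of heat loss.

Q ≈ 1930 W

Sheathing layers in series; stud and cavity paths in parallel between them.
R_inner = 0.017/(0.211×16.4) = 0.004913 K/W
R_stud  = 0.085/(53.1×0.2×16.4) = 4.88×10^-4 K/W
R_cav   = 0.085/(0.0336×0.8×16.4) = 0.1928 K/W
1/R_core = 1/R_stud + 1/R_cav → R_core = 4.868×10^-4 K/W
R_outer = 0.018/(0.136×16.4) = 0.00807 K/W
R_total = 0.01347 K/W
Q = ΔT/R_total = 26/0.01347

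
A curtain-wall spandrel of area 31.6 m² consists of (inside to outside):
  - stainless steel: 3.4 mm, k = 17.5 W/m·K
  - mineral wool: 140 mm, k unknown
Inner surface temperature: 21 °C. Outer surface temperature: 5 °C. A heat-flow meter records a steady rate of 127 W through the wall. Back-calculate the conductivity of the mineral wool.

k ≈ 0.0352 W/(m·K)

Using the resistance-network approach (series):
R_stainless steel = L/(kA) = 0.0034/(17.5×31.6) = 6.148×10^-6 K/W
Sum of known resistances R_other = 6.148×10^-6 K/W
Total R = ΔT/Q = 16/127 = 0.126 K/W
R_mineral wool = R_total − R_other = 0.126 K/W
k = L/(R·A) = 0.14/(0.126×31.6)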